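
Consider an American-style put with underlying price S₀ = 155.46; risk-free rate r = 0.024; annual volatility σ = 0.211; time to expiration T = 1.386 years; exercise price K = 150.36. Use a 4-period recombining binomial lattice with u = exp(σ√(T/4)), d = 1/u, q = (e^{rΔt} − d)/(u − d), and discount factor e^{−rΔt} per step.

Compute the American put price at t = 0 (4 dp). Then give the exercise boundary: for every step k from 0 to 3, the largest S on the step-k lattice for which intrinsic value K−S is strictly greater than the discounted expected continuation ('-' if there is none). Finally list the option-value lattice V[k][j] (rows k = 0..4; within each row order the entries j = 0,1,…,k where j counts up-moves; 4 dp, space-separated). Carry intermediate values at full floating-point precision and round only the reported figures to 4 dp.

Δt=0.34650  u=1.13225  d=0.88320  q=0.50252  discount=0.99172
step 4 (expiry): payoffs max(K−S,0) = 55.7679 29.0946 0.0000 0.0000 0.0000
step 3: (k=3,j=0): S=107.1016, (K−S)⁺=43.2584, hold=42.0132 ⇒ V=43.2584 exercise | (k=3,j=1): S=137.3023, (K−S)⁺=13.0577, hold=14.3541 ⇒ V=14.3541 continue | (k=3,j=2): S=176.0190, (K−S)⁺=0.0000, hold=0.0000 ⇒ V=0.0000 continue | (k=3,j=3): S=225.6532, (K−S)⁺=0.0000, hold=0.0000 ⇒ V=0.0000 continue  boundary S*=107.1016
step 2: (k=2,j=0): S=121.2654, (K−S)⁺=29.0946, hold=28.4955 ⇒ V=29.0946 exercise | (k=2,j=1): S=155.4600, (K−S)⁺=0.0000, hold=7.0818 ⇒ V=7.0818 continue | (k=2,j=2): S=199.2969, (K−S)⁺=0.0000, hold=0.0000 ⇒ V=0.0000 continue  boundary S*=121.2654
step 1: (k=1,j=0): S=137.3023, (K−S)⁺=13.0577, hold=17.8834 ⇒ V=17.8834 continue | (k=1,j=1): S=176.0190, (K−S)⁺=0.0000, hold=3.4939 ⇒ V=3.4939 continue  boundary S*=-
step 0: (k=0,j=0): S=155.4600, (K−S)⁺=0.0000, hold=10.5642 ⇒ V=10.5642 continue  boundary S*=-

price = 10.5642
boundary = - - 121.2654 107.1016
tree:
10.5642
17.8834 3.4939
29.0946 7.0818 0.0000
43.2584 14.3541 0.0000 0.0000
55.7679 29.0946 0.0000 0.0000 0.0000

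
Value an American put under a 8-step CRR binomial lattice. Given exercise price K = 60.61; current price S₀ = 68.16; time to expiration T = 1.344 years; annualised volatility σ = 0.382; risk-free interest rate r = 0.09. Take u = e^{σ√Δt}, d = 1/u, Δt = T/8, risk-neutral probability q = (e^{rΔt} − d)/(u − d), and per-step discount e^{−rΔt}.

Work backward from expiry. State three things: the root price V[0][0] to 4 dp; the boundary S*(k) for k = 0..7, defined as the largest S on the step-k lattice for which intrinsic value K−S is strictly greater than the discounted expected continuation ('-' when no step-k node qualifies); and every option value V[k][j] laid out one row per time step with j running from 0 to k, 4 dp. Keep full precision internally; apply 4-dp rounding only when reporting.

price = 5.5876
boundary = - - - 42.6121 36.4363 42.6121 36.4363 42.6121
tree:
5.5876
8.5159 2.9344
12.5970 4.8400 1.1867
17.9979 7.7719 2.1609 0.2840
24.1737 12.0733 3.8615 0.5876 0.0000
29.4545 17.9979 6.7282 1.2160 0.0000 0.0000
33.9699 24.1737 11.3101 2.5164 0.0000 0.0000 0.0000
37.8309 29.4545 17.9979 5.2072 0.0000 0.0000 0.0000 0.0000
41.1323 33.9699 24.1737 10.7753 0.0000 0.0000 0.0000 0.0000 0.0000

params: Δt=0.16800 u=1.16950 d=0.85507 q=0.50939 e^(-rΔt)=0.98499
t_8 payoffs: 41.1323 33.9699 24.1737 10.7753 0.0000 0.0000 0.0000 0.0000 0.0000
t_7: node(7,0) S=22.7791 payoff=37.8309 vs cont=36.9214 → 37.8309 [stop]  node(7,1) S=31.1555 payoff=29.4545 vs cont=28.5450 → 29.4545 [stop]  node(7,2) S=42.6121 payoff=17.9979 vs cont=17.0884 → 17.9979 [stop]  node(7,3) S=58.2815 payoff=2.3285 vs cont=5.2072 → 5.2072 [wait]  node(7,4) S=79.7129 payoff=0.0000 vs cont=0.0000 → 0.0000 [wait]  node(7,5) S=109.0251 payoff=0.0000 vs cont=0.0000 → 0.0000 [wait]  node(7,6) S=149.1161 payoff=0.0000 vs cont=0.0000 → 0.0000 [wait]  node(7,7) S=203.9494 payoff=0.0000 vs cont=0.0000 → 0.0000 [wait]  ⇒ S*(7)=42.6121
t_6: node(6,0) S=26.6401 payoff=33.9699 vs cont=33.0604 → 33.9699 [stop]  node(6,1) S=36.4363 payoff=24.1737 vs cont=23.2642 → 24.1737 [stop]  node(6,2) S=49.8347 payoff=10.7753 vs cont=11.3101 → 11.3101 [wait]  node(6,3) S=68.1600 payoff=0.0000 vs cont=2.5164 → 2.5164 [wait]  node(6,4) S=93.2240 payoff=0.0000 vs cont=0.0000 → 0.0000 [wait]  node(6,5) S=127.5045 payoff=0.0000 vs cont=0.0000 → 0.0000 [wait]  node(6,6) S=174.3907 payoff=0.0000 vs cont=0.0000 → 0.0000 [wait]  ⇒ S*(6)=36.4363
t_5: node(5,0) S=31.1555 payoff=29.4545 vs cont=28.5450 → 29.4545 [stop]  node(5,1) S=42.6121 payoff=17.9979 vs cont=17.3567 → 17.9979 [stop]  node(5,2) S=58.2815 payoff=2.3285 vs cont=6.7282 → 6.7282 [wait]  node(5,3) S=79.7129 payoff=0.0000 vs cont=1.2160 → 1.2160 [wait]  node(5,4) S=109.0251 payoff=0.0000 vs cont=0.0000 → 0.0000 [wait]  node(5,5) S=149.1161 payoff=0.0000 vs cont=0.0000 → 0.0000 [wait]  ⇒ S*(5)=42.6121
t_4: node(4,0) S=36.4363 payoff=24.1737 vs cont=23.2642 → 24.1737 [stop]  node(4,1) S=49.8347 payoff=10.7753 vs cont=12.0733 → 12.0733 [wait]  node(4,2) S=68.1600 payoff=0.0000 vs cont=3.8615 → 3.8615 [wait]  node(4,3) S=93.2240 payoff=0.0000 vs cont=0.5876 → 0.5876 [wait]  node(4,4) S=127.5045 payoff=0.0000 vs cont=0.0000 → 0.0000 [wait]  ⇒ S*(4)=36.4363
t_3: node(3,0) S=42.6121 payoff=17.9979 vs cont=17.7397 → 17.9979 [stop]  node(3,1) S=58.2815 payoff=2.3285 vs cont=7.7719 → 7.7719 [wait]  node(3,2) S=79.7129 payoff=0.0000 vs cont=2.1609 → 2.1609 [wait]  node(3,3) S=109.0251 payoff=0.0000 vs cont=0.2840 → 0.2840 [wait]  ⇒ S*(3)=42.6121
t_2: node(2,0) S=49.8347 payoff=10.7753 vs cont=12.5970 → 12.5970 [wait]  node(2,1) S=68.1600 payoff=0.0000 vs cont=4.8400 → 4.8400 [wait]  node(2,2) S=93.2240 payoff=0.0000 vs cont=1.1867 → 1.1867 [wait]  ⇒ S*(2)=-
t_1: node(1,0) S=58.2815 payoff=2.3285 vs cont=8.5159 → 8.5159 [wait]  node(1,1) S=79.7129 payoff=0.0000 vs cont=2.9344 → 2.9344 [wait]  ⇒ S*(1)=-
t_0: node(0,0) S=68.1600 payoff=0.0000 vs cont=5.5876 → 5.5876 [wait]  ⇒ S*(0)=-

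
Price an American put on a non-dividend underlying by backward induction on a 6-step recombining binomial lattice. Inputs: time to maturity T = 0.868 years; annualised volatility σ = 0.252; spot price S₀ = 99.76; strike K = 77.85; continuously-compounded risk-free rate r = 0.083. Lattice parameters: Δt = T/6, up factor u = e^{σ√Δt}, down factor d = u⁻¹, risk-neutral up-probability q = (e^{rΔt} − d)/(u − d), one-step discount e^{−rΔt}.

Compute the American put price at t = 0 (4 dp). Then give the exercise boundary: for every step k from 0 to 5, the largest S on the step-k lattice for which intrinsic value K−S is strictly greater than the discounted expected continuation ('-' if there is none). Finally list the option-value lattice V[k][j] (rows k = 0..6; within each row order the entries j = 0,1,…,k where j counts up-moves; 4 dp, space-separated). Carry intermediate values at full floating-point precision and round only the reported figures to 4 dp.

price = 0.8364
boundary = - - - - 67.9909 61.7766
tree:
0.8364
1.6101 0.1934
3.0383 0.4245 0.0000
5.5805 0.9319 0.0000 0.0000
9.8591 2.0458 0.0000 0.0000 0.0000
16.0734 4.4910 0.0000 0.0000 0.0000 0.0000
21.7196 9.8591 0.0000 0.0000 0.0000 0.0000 0.0000

Δt=0.14467, u=1.10059, d=0.90860, q=0.53897, disc=e^(-rΔt)=0.98806
k=6 terminal: V=max(K-S,0) → 21.7196 9.8591 0.0000 0.0000 0.0000 0.0000 0.0000
k=5: j=0 S=61.7766 intr=16.0734 cont=15.1442 V=16.0734[EX]; j=1 S=74.8302 intr=3.0198 cont=4.4910 V=4.4910[hold]; j=2 S=90.6421 intr=0.0000 cont=0.0000 V=0.0000[hold]; j=3 S=109.7951 intr=0.0000 cont=0.0000 V=0.0000[hold]; j=4 S=132.9951 intr=0.0000 cont=0.0000 V=0.0000[hold]; j=5 S=161.0974 intr=0.0000 cont=0.0000 V=0.0000[hold]  S*(5)=61.7766
k=4: j=0 S=67.9909 intr=9.8591 cont=9.7135 V=9.8591[EX]; j=1 S=82.3576 intr=0.0000 cont=2.0458 V=2.0458[hold]; j=2 S=99.7600 intr=0.0000 cont=0.0000 V=0.0000[hold]; j=3 S=120.8396 intr=0.0000 cont=0.0000 V=0.0000[hold]; j=4 S=146.3734 intr=0.0000 cont=0.0000 V=0.0000[hold]  S*(4)=67.9909
k=3: j=0 S=74.8302 intr=3.0198 cont=5.5805 V=5.5805[hold]; j=1 S=90.6421 intr=0.0000 cont=0.9319 V=0.9319[hold]; j=2 S=109.7951 intr=0.0000 cont=0.0000 V=0.0000[hold]; j=3 S=132.9951 intr=0.0000 cont=0.0000 V=0.0000[hold]  S*(3)=-
k=2: j=0 S=82.3576 intr=0.0000 cont=3.0383 V=3.0383[hold]; j=1 S=99.7600 intr=0.0000 cont=0.4245 V=0.4245[hold]; j=2 S=120.8396 intr=0.0000 cont=0.0000 V=0.0000[hold]  S*(2)=-
k=1: j=0 S=90.6421 intr=0.0000 cont=1.6101 V=1.6101[hold]; j=1 S=109.7951 intr=0.0000 cont=0.1934 V=0.1934[hold]  S*(1)=-
k=0: j=0 S=99.7600 intr=0.0000 cont=0.8364 V=0.8364[hold]  S*(0)=-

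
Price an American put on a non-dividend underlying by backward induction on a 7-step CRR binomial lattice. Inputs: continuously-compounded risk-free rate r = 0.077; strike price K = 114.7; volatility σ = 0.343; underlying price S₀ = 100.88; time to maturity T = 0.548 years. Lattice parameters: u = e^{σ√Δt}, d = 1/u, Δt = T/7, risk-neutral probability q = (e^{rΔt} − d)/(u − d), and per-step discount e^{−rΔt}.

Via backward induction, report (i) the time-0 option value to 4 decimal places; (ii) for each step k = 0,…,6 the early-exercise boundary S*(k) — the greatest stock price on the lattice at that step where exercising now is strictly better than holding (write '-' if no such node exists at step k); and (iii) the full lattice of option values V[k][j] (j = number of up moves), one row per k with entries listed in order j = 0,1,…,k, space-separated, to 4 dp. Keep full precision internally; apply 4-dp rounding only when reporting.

params: Δt=0.07829 u=1.10073 d=0.90849 q=0.50748 e^(-rΔt)=0.99399
t_7 payoffs: 63.1711 52.2678 39.0572 23.0514 3.6588 0.0000 0.0000 0.0000
t_6: node(6,0) S=56.7191 payoff=57.9809 vs cont=57.2915 → 57.9809 [stop]  node(6,1) S=68.7208 payoff=45.9792 vs cont=45.2899 → 45.9792 [stop]  node(6,2) S=83.2620 payoff=31.4380 vs cont=30.7487 → 31.4380 [stop]  node(6,3) S=100.8800 payoff=13.8200 vs cont=13.1307 → 13.8200 [stop]  node(6,4) S=122.2260 payoff=0.0000 vs cont=1.7912 → 1.7912 [wait]  node(6,5) S=148.0887 payoff=0.0000 vs cont=0.0000 → 0.0000 [wait]  node(6,6) S=179.4240 payoff=0.0000 vs cont=0.0000 → 0.0000 [wait]  ⇒ S*(6)=100.8800
t_5: node(5,0) S=62.4322 payoff=52.2678 vs cont=51.5784 → 52.2678 [stop]  node(5,1) S=75.6428 payoff=39.0572 vs cont=38.3679 → 39.0572 [stop]  node(5,2) S=91.6486 payoff=23.0514 vs cont=22.3621 → 23.0514 [stop]  node(5,3) S=111.0412 payoff=3.6588 vs cont=7.6693 → 7.6693 [wait]  node(5,4) S=134.5373 payoff=0.0000 vs cont=0.8769 → 0.8769 [wait]  node(5,5) S=163.0051 payoff=0.0000 vs cont=0.0000 → 0.0000 [wait]  ⇒ S*(5)=91.6486
t_4: node(4,0) S=68.7208 payoff=45.9792 vs cont=45.2899 → 45.9792 [stop]  node(4,1) S=83.2620 payoff=31.4380 vs cont=30.7487 → 31.4380 [stop]  node(4,2) S=100.8800 payoff=13.8200 vs cont=15.1537 → 15.1537 [wait]  node(4,3) S=122.2260 payoff=0.0000 vs cont=4.1969 → 4.1969 [wait]  node(4,4) S=148.0887 payoff=0.0000 vs cont=0.4293 → 0.4293 [wait]  ⇒ S*(4)=83.2620
t_3: node(3,0) S=75.6428 payoff=39.0572 vs cont=38.3679 → 39.0572 [stop]  node(3,1) S=91.6486 payoff=23.0514 vs cont=23.0348 → 23.0514 [stop]  node(3,2) S=111.0412 payoff=3.6588 vs cont=9.5357 → 9.5357 [wait]  node(3,3) S=134.5373 payoff=0.0000 vs cont=2.2712 → 2.2712 [wait]  ⇒ S*(3)=91.6486
t_2: node(2,0) S=83.2620 payoff=31.4380 vs cont=30.7487 → 31.4380 [stop]  node(2,1) S=100.8800 payoff=13.8200 vs cont=16.0952 → 16.0952 [wait]  node(2,2) S=122.2260 payoff=0.0000 vs cont=5.8140 → 5.8140 [wait]  ⇒ S*(2)=83.2620
t_1: node(1,0) S=91.6486 payoff=23.0514 vs cont=23.5097 → 23.5097 [wait]  node(1,1) S=111.0412 payoff=3.6588 vs cont=10.8123 → 10.8123 [wait]  ⇒ S*(1)=-
t_0: node(0,0) S=100.8800 payoff=13.8200 vs cont=16.9635 → 16.9635 [wait]  ⇒ S*(0)=-

price = 16.9635
boundary = - - 83.2620 91.6486 83.2620 91.6486 100.8800
tree:
16.9635
23.5097 10.8123
31.4380 16.0952 5.8140
39.0572 23.0514 9.5357 2.2712
45.9792 31.4380 15.1537 4.1969 0.4293
52.2678 39.0572 23.0514 7.6693 0.8769 0.0000
57.9809 45.9792 31.4380 13.8200 1.7912 0.0000 0.0000
63.1711 52.2678 39.0572 23.0514 3.6588 0.0000 0.0000 0.0000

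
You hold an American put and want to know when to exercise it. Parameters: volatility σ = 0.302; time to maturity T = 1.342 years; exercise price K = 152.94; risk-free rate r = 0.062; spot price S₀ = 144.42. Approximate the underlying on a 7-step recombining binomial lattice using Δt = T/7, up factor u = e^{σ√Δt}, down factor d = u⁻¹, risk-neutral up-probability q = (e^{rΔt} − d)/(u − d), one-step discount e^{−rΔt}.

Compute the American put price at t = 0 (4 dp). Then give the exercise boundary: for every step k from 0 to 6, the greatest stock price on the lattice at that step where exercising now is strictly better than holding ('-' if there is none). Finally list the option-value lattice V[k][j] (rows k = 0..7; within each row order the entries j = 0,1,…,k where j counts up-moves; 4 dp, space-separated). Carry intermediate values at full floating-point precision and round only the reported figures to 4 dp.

price = 20.0576
boundary = - - 110.8594 97.1282 110.8594 97.1282 110.8594
tree:
20.0576
29.5734 11.4588
42.0806 18.3466 5.1633
55.8118 28.3841 9.2107 1.4273
67.8422 42.0806 15.9962 2.9602 0.0000
78.3826 55.8118 26.7328 6.1394 0.0000 0.0000
87.6174 67.8422 42.0806 12.7330 0.0000 0.0000 0.0000
95.7084 78.3826 55.8118 26.4081 0.0000 0.0000 0.0000 0.0000

params: Δt=0.19171 u=1.14137 d=0.87614 q=0.51207 e^(-rΔt)=0.98818
t_7 payoffs: 95.7084 78.3826 55.8118 26.4081 0.0000 0.0000 0.0000 0.0000
t_6: node(6,0) S=65.3226 payoff=87.6174 vs cont=85.8103 → 87.6174 [stop]  node(6,1) S=85.0978 payoff=67.8422 vs cont=66.0351 → 67.8422 [stop]  node(6,2) S=110.8594 payoff=42.0806 vs cont=40.2734 → 42.0806 [stop]  node(6,3) S=144.4200 payoff=8.5200 vs cont=12.7330 → 12.7330 [wait]  node(6,4) S=188.1404 payoff=0.0000 vs cont=0.0000 → 0.0000 [wait]  node(6,5) S=245.0962 payoff=0.0000 vs cont=0.0000 → 0.0000 [wait]  node(6,6) S=319.2943 payoff=0.0000 vs cont=0.0000 → 0.0000 [wait]  ⇒ S*(6)=110.8594
t_5: node(5,0) S=74.5574 payoff=78.3826 vs cont=76.5755 → 78.3826 [stop]  node(5,1) S=97.1282 payoff=55.8118 vs cont=54.0047 → 55.8118 [stop]  node(5,2) S=126.5319 payoff=26.4081 vs cont=26.7328 → 26.7328 [wait]  node(5,3) S=164.8370 payoff=0.0000 vs cont=6.1394 → 6.1394 [wait]  node(5,4) S=214.7382 payoff=0.0000 vs cont=0.0000 → 0.0000 [wait]  node(5,5) S=279.7460 payoff=0.0000 vs cont=0.0000 → 0.0000 [wait]  ⇒ S*(5)=97.1282
t_4: node(4,0) S=85.0978 payoff=67.8422 vs cont=66.0351 → 67.8422 [stop]  node(4,1) S=110.8594 payoff=42.0806 vs cont=40.4377 → 42.0806 [stop]  node(4,2) S=144.4200 payoff=8.5200 vs cont=15.9962 → 15.9962 [wait]  node(4,3) S=188.1404 payoff=0.0000 vs cont=2.9602 → 2.9602 [wait]  node(4,4) S=245.0962 payoff=0.0000 vs cont=0.0000 → 0.0000 [wait]  ⇒ S*(4)=110.8594
t_3: node(3,0) S=97.1282 payoff=55.8118 vs cont=54.0047 → 55.8118 [stop]  node(3,1) S=126.5319 payoff=26.4081 vs cont=28.3841 → 28.3841 [wait]  node(3,2) S=164.8370 payoff=0.0000 vs cont=9.2107 → 9.2107 [wait]  node(3,3) S=214.7382 payoff=0.0000 vs cont=1.4273 → 1.4273 [wait]  ⇒ S*(3)=97.1282
t_2: node(2,0) S=110.8594 payoff=42.0806 vs cont=41.2733 → 42.0806 [stop]  node(2,1) S=144.4200 payoff=8.5200 vs cont=18.3466 → 18.3466 [wait]  node(2,2) S=188.1404 payoff=0.0000 vs cont=5.1633 → 5.1633 [wait]  ⇒ S*(2)=110.8594
t_1: node(1,0) S=126.5319 payoff=26.4081 vs cont=29.5734 → 29.5734 [wait]  node(1,1) S=164.8370 payoff=0.0000 vs cont=11.4588 → 11.4588 [wait]  ⇒ S*(1)=-
t_0: node(0,0) S=144.4200 payoff=8.5200 vs cont=20.0576 → 20.0576 [wait]  ⇒ S*(0)=-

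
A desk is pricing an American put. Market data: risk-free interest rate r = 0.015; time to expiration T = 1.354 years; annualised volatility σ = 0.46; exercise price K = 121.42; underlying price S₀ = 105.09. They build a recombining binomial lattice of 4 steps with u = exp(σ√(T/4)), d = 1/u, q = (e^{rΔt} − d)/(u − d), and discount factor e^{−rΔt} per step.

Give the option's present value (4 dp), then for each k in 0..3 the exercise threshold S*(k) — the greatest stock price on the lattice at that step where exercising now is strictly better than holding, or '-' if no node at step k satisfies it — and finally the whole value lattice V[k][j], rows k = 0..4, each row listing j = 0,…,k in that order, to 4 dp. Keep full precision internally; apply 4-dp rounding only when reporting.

params: Δt=0.33850 u=1.30687 d=0.76519 q=0.44289 e^(-rΔt)=0.99494
t_4 payoffs: 85.3922 59.8882 16.3300 0.0000 0.0000
t_3: node(3,0) S=47.0835 payoff=74.3365 vs cont=73.7215 → 74.3365 [stop]  node(3,1) S=80.4138 payoff=41.0062 vs cont=40.3913 → 41.0062 [stop]  node(3,2) S=137.3385 payoff=0.0000 vs cont=9.0516 → 9.0516 [wait]  node(3,3) S=234.5600 payoff=0.0000 vs cont=0.0000 → 0.0000 [wait]  ⇒ S*(3)=80.4138
t_2: node(2,0) S=61.5318 payoff=59.8882 vs cont=59.2732 → 59.8882 [stop]  node(2,1) S=105.0900 payoff=16.3300 vs cont=26.7179 → 26.7179 [wait]  node(2,2) S=179.4829 payoff=0.0000 vs cont=5.0172 → 5.0172 [wait]  ⇒ S*(2)=61.5318
t_1: node(1,0) S=80.4138 payoff=41.0062 vs cont=44.9686 → 44.9686 [wait]  node(1,1) S=137.3385 payoff=0.0000 vs cont=17.0204 → 17.0204 [wait]  ⇒ S*(1)=-
t_0: node(0,0) S=105.0900 payoff=16.3300 vs cont=32.4257 → 32.4257 [wait]  ⇒ S*(0)=-

price = 32.4257
boundary = - - 61.5318 80.4138
tree:
32.4257
44.9686 17.0204
59.8882 26.7179 5.0172
74.3365 41.0062 9.0516 0.0000
85.3922 59.8882 16.3300 0.0000 0.0000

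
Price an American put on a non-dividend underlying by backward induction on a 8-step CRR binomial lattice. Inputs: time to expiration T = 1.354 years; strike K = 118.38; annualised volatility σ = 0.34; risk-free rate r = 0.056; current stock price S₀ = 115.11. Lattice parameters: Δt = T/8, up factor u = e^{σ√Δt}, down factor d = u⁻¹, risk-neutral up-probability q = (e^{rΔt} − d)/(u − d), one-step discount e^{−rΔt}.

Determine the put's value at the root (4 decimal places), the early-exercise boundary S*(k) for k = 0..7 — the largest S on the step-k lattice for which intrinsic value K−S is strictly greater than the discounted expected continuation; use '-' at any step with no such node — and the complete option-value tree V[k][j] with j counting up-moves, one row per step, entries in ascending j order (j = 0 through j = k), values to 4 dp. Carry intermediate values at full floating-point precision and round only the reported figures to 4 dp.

price = 16.2041
boundary = - - - 75.6608 87.0198 75.6608 87.0198 100.0842
tree:
16.2041
23.1418 9.5484
32.0122 14.6782 4.5805
42.7192 21.8739 7.7343 1.5017
52.5955 31.3602 12.7678 2.8286 0.1983
61.1826 42.7192 20.4472 5.3018 0.3996 0.0000
68.6488 52.5955 31.3602 9.8815 0.8053 0.0000 0.0000
75.1404 61.1826 42.7192 18.2958 1.6228 0.0000 0.0000 0.0000
80.7847 68.6488 52.5955 31.3602 3.2700 0.0000 0.0000 0.0000 0.0000

Δt=0.16925, u=1.15013, d=0.86947, q=0.49902, disc=e^(-rΔt)=0.99057
k=8 terminal: V=max(K-S,0) → 80.7847 68.6488 52.5955 31.3602 3.2700 0.0000 0.0000 0.0000 0.0000
k=7: j=0 S=43.2396 intr=75.1404 cont=74.0237 V=75.1404[EX]; j=1 S=57.1974 intr=61.1826 cont=60.0659 V=61.1826[EX]; j=2 S=75.6608 intr=42.7192 cont=41.6025 V=42.7192[EX]; j=3 S=100.0842 intr=18.2958 cont=17.1791 V=18.2958[EX]; j=4 S=132.3916 intr=0.0000 cont=1.6228 V=1.6228[hold]; j=5 S=175.1278 intr=0.0000 cont=0.0000 V=0.0000[hold]; j=6 S=231.6594 intr=0.0000 cont=0.0000 V=0.0000[hold]; j=7 S=306.4395 intr=0.0000 cont=0.0000 V=0.0000[hold]  S*(7)=100.0842
k=6: j=0 S=49.7312 intr=68.6488 cont=67.5321 V=68.6488[EX]; j=1 S=65.7845 intr=52.5955 cont=51.4788 V=52.5955[EX]; j=2 S=87.0198 intr=31.3602 cont=30.2435 V=31.3602[EX]; j=3 S=115.1100 intr=3.2700 cont=9.8815 V=9.8815[hold]; j=4 S=152.2677 intr=0.0000 cont=0.8053 V=0.8053[hold]; j=5 S=201.4200 intr=0.0000 cont=0.0000 V=0.0000[hold]; j=6 S=266.4387 intr=0.0000 cont=0.0000 V=0.0000[hold]  S*(6)=87.0198
k=5: j=0 S=57.1974 intr=61.1826 cont=60.0659 V=61.1826[EX]; j=1 S=75.6608 intr=42.7192 cont=41.6025 V=42.7192[EX]; j=2 S=100.0842 intr=18.2958 cont=20.4472 V=20.4472[hold]; j=3 S=132.3916 intr=0.0000 cont=5.3018 V=5.3018[hold]; j=4 S=175.1278 intr=0.0000 cont=0.3996 V=0.3996[hold]; j=5 S=231.6594 intr=0.0000 cont=0.0000 V=0.0000[hold]  S*(5)=75.6608
k=4: j=0 S=65.7845 intr=52.5955 cont=51.4788 V=52.5955[EX]; j=1 S=87.0198 intr=31.3602 cont=31.3069 V=31.3602[EX]; j=2 S=115.1100 intr=3.2700 cont=12.7678 V=12.7678[hold]; j=3 S=152.2677 intr=0.0000 cont=2.8286 V=2.8286[hold]; j=4 S=201.4200 intr=0.0000 cont=0.1983 V=0.1983[hold]  S*(4)=87.0198
k=3: j=0 S=75.6608 intr=42.7192 cont=41.6025 V=42.7192[EX]; j=1 S=100.0842 intr=18.2958 cont=21.8739 V=21.8739[hold]; j=2 S=132.3916 intr=0.0000 cont=7.7343 V=7.7343[hold]; j=3 S=175.1278 intr=0.0000 cont=1.5017 V=1.5017[hold]  S*(3)=75.6608
k=2: j=0 S=87.0198 intr=31.3602 cont=32.0122 V=32.0122[hold]; j=1 S=115.1100 intr=3.2700 cont=14.6782 V=14.6782[hold]; j=2 S=152.2677 intr=0.0000 cont=4.5805 V=4.5805[hold]  S*(2)=-
k=1: j=0 S=100.0842 intr=18.2958 cont=23.1418 V=23.1418[hold]; j=1 S=132.3916 intr=0.0000 cont=9.5484 V=9.5484[hold]  S*(1)=-
k=0: j=0 S=115.1100 intr=3.2700 cont=16.2041 V=16.2041[hold]  S*(0)=-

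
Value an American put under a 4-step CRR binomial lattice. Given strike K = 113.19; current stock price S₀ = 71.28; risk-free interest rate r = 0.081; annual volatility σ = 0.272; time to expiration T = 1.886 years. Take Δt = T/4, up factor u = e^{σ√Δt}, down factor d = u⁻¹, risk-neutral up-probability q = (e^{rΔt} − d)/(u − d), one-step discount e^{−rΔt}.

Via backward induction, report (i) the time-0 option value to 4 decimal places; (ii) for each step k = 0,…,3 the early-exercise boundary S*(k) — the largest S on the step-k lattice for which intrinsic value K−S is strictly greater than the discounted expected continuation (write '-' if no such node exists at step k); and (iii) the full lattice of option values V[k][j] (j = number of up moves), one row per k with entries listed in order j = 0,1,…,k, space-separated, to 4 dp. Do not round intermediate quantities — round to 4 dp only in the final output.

price = 41.9100
boundary = 71.2800 85.9174 71.2800 85.9174
tree:
41.9100
54.0537 27.2726
64.1286 41.9100 13.8287
72.4870 54.0537 27.2726 4.1054
79.4214 64.1286 41.9100 9.6293 0.0000

params: Δt=0.47150 u=1.20535 d=0.82963 q=0.55706 e^(-rΔt)=0.96253
t_4 payoffs: 79.4214 64.1286 41.9100 9.6293 0.0000
t_3: node(3,0) S=40.7030 payoff=72.4870 vs cont=68.2456 → 72.4870 [stop]  node(3,1) S=59.1363 payoff=54.0537 vs cont=49.8123 → 54.0537 [stop]  node(3,2) S=85.9174 payoff=27.2726 vs cont=23.0312 → 27.2726 [stop]  node(3,3) S=124.8271 payoff=0.0000 vs cont=4.1054 → 4.1054 [wait]  ⇒ S*(3)=85.9174
t_2: node(2,0) S=49.0614 payoff=64.1286 vs cont=59.8872 → 64.1286 [stop]  node(2,1) S=71.2800 payoff=41.9100 vs cont=37.6686 → 41.9100 [stop]  node(2,2) S=103.5607 payoff=9.6293 vs cont=13.8287 → 13.8287 [wait]  ⇒ S*(2)=71.2800
t_1: node(1,0) S=59.1363 payoff=54.0537 vs cont=49.8123 → 54.0537 [stop]  node(1,1) S=85.9174 payoff=27.2726 vs cont=25.2828 → 27.2726 [stop]  ⇒ S*(1)=85.9174
t_0: node(0,0) S=71.2800 payoff=41.9100 vs cont=37.6686 → 41.9100 [stop]  ⇒ S*(0)=71.2800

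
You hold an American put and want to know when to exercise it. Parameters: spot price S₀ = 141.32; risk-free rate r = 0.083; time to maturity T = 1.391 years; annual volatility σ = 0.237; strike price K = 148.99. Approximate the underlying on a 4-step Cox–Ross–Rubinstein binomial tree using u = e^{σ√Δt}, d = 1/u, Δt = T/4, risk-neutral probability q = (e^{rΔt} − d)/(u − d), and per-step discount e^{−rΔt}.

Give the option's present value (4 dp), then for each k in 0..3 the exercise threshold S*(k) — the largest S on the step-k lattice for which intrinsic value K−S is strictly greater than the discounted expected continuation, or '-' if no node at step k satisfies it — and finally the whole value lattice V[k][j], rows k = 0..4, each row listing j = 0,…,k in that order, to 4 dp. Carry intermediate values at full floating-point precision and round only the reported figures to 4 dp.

price = 14.2642
boundary = - 122.8872 106.8587 122.8872
tree:
14.2642
26.1028 6.0500
42.1313 12.6914 1.3415
56.0692 26.1028 3.2077 0.0000
68.1891 42.1313 7.6700 0.0000 0.0000

params: Δt=0.34775 u=1.15000 d=0.86957 q=0.56954 e^(-rΔt)=0.97155
t_4 payoffs: 68.1891 42.1313 7.6700 0.0000 0.0000
t_3: node(3,0) S=92.9208 payoff=56.0692 vs cont=51.8303 → 56.0692 [stop]  node(3,1) S=122.8872 payoff=26.1028 vs cont=21.8639 → 26.1028 [stop]  node(3,2) S=162.5176 payoff=0.0000 vs cont=3.2077 → 3.2077 [wait]  node(3,3) S=214.9286 payoff=0.0000 vs cont=0.0000 → 0.0000 [wait]  ⇒ S*(3)=122.8872
t_2: node(2,0) S=106.8587 payoff=42.1313 vs cont=37.8924 → 42.1313 [stop]  node(2,1) S=141.3200 payoff=7.6700 vs cont=12.6914 → 12.6914 [wait]  node(2,2) S=186.8949 payoff=0.0000 vs cont=1.3415 → 1.3415 [wait]  ⇒ S*(2)=106.8587
t_1: node(1,0) S=122.8872 payoff=26.1028 vs cont=24.6424 → 26.1028 [stop]  node(1,1) S=162.5176 payoff=0.0000 vs cont=6.0500 → 6.0500 [wait]  ⇒ S*(1)=122.8872
t_0: node(0,0) S=141.3200 payoff=7.6700 vs cont=14.2642 → 14.2642 [wait]  ⇒ S*(0)=-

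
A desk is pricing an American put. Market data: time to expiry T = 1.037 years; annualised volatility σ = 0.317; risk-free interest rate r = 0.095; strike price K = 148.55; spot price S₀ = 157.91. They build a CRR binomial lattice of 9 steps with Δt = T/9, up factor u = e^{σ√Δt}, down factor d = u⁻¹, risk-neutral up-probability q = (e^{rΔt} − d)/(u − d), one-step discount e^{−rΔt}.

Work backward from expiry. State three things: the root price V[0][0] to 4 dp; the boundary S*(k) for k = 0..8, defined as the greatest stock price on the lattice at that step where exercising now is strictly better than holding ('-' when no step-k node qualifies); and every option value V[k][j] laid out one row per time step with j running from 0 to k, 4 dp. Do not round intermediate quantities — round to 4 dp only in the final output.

Δt=0.11522, u=1.11361, d=0.89798, q=0.52417, disc=e^(-rΔt)=0.98911
k=9 terminal: V=max(K-S,0) → 88.5952 74.1989 56.3457 34.2057 6.7494 0.0000 0.0000 0.0000 0.0000 0.0000
k=8: j=0 S=66.7661 intr=81.7839 cont=80.1667 V=81.7839[EX]; j=1 S=82.7979 intr=65.7521 cont=64.1349 V=65.7521[EX]; j=2 S=102.6793 intr=45.8707 cont=44.2535 V=45.8707[EX]; j=3 S=127.3345 intr=21.2155 cont=19.5983 V=21.2155[EX]; j=4 S=157.9100 intr=0.0000 cont=3.1766 V=3.1766[hold]; j=5 S=195.8272 intr=0.0000 cont=0.0000 V=0.0000[hold]; j=6 S=242.8491 intr=0.0000 cont=0.0000 V=0.0000[hold]; j=7 S=301.1618 intr=0.0000 cont=0.0000 V=0.0000[hold]; j=8 S=373.4765 intr=0.0000 cont=0.0000 V=0.0000[hold]  S*(8)=127.3345
k=7: j=0 S=74.3511 intr=74.1989 cont=72.5817 V=74.1989[EX]; j=1 S=92.2043 intr=56.3457 cont=54.7285 V=56.3457[EX]; j=2 S=114.3443 intr=34.2057 cont=32.5885 V=34.2057[EX]; j=3 S=141.8006 intr=6.7494 cont=11.6320 V=11.6320[hold]; j=4 S=175.8496 intr=0.0000 cont=1.4951 V=1.4951[hold]; j=5 S=218.0744 intr=0.0000 cont=0.0000 V=0.0000[hold]; j=6 S=270.4383 intr=0.0000 cont=0.0000 V=0.0000[hold]; j=7 S=335.3757 intr=0.0000 cont=0.0000 V=0.0000[hold]  S*(7)=114.3443
k=6: j=0 S=82.7979 intr=65.7521 cont=64.1349 V=65.7521[EX]; j=1 S=102.6793 intr=45.8707 cont=44.2535 V=45.8707[EX]; j=2 S=127.3345 intr=21.2155 cont=22.1297 V=22.1297[hold]; j=3 S=157.9100 intr=0.0000 cont=6.2498 V=6.2498[hold]; j=4 S=195.8272 intr=0.0000 cont=0.7037 V=0.7037[hold]; j=5 S=242.8491 intr=0.0000 cont=0.0000 V=0.0000[hold]; j=6 S=301.1618 intr=0.0000 cont=0.0000 V=0.0000[hold]  S*(6)=102.6793
k=5: j=0 S=92.2043 intr=56.3457 cont=54.7285 V=56.3457[EX]; j=1 S=114.3443 intr=34.2057 cont=33.0625 V=34.2057[EX]; j=2 S=141.8006 intr=6.7494 cont=13.6557 V=13.6557[hold]; j=3 S=175.8496 intr=0.0000 cont=3.3063 V=3.3063[hold]; j=4 S=218.0744 intr=0.0000 cont=0.3312 V=0.3312[hold]; j=5 S=270.4383 intr=0.0000 cont=0.0000 V=0.0000[hold]  S*(5)=114.3443
k=4: j=0 S=102.6793 intr=45.8707 cont=44.2535 V=45.8707[EX]; j=1 S=127.3345 intr=21.2155 cont=23.1789 V=23.1789[hold]; j=2 S=157.9100 intr=0.0000 cont=8.1412 V=8.1412[hold]; j=3 S=195.8272 intr=0.0000 cont=1.7278 V=1.7278[hold]; j=4 S=242.8491 intr=0.0000 cont=0.1559 V=0.1559[hold]  S*(4)=102.6793
k=3: j=0 S=114.3443 intr=34.2057 cont=33.6065 V=34.2057[EX]; j=1 S=141.8006 intr=6.7494 cont=15.1301 V=15.1301[hold]; j=2 S=175.8496 intr=0.0000 cont=4.7275 V=4.7275[hold]; j=3 S=218.0744 intr=0.0000 cont=0.8940 V=0.8940[hold]  S*(3)=114.3443
k=2: j=0 S=127.3345 intr=21.2155 cont=23.9433 V=23.9433[hold]; j=1 S=157.9100 intr=0.0000 cont=9.5720 V=9.5720[hold]; j=2 S=195.8272 intr=0.0000 cont=2.6885 V=2.6885[hold]  S*(2)=-
k=1: j=0 S=141.8006 intr=6.7494 cont=16.2317 V=16.2317[hold]; j=1 S=175.8496 intr=0.0000 cont=5.8990 V=5.8990[hold]  S*(1)=-
k=0: j=0 S=157.9100 intr=0.0000 cont=10.6979 V=10.6979[hold]  S*(0)=-

price = 10.6979
boundary = - - - 114.3443 102.6793 114.3443 102.6793 114.3443 127.3345
tree:
10.6979
16.2317 5.8990
23.9433 9.5720 2.6885
34.2057 15.1301 4.7275 0.8940
45.8707 23.1789 8.1412 1.7278 0.1559
56.3457 34.2057 13.6557 3.3063 0.3312 0.0000
65.7521 45.8707 22.1297 6.2498 0.7037 0.0000 0.0000
74.1989 56.3457 34.2057 11.6320 1.4951 0.0000 0.0000 0.0000
81.7839 65.7521 45.8707 21.2155 3.1766 0.0000 0.0000 0.0000 0.0000
88.5952 74.1989 56.3457 34.2057 6.7494 0.0000 0.0000 0.0000 0.0000 0.0000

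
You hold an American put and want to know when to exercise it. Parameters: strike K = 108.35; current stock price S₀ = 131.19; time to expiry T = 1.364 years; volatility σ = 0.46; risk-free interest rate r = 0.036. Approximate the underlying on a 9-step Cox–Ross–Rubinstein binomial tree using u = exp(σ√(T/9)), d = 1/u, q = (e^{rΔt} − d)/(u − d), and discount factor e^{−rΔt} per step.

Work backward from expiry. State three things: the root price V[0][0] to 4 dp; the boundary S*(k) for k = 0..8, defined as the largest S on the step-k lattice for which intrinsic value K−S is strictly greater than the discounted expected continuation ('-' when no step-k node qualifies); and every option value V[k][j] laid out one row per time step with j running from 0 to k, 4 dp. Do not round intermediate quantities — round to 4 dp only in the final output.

price = 13.0477
boundary = - - - - - 53.5842 64.0928 76.6624 64.0928
tree:
13.0477
18.5458 7.0129
25.6454 10.7730 2.8636
34.3412 16.1591 4.8378 0.6755
44.2995 23.5354 8.0472 1.2829 0.0000
54.7658 33.0378 13.1169 2.4363 0.0000 0.0000
63.5515 44.2572 20.7978 4.6267 0.0000 0.0000 0.0000
70.8966 54.7658 31.6876 8.7864 0.0000 0.0000 0.0000 0.0000
77.0375 63.5515 44.2572 16.6859 0.0000 0.0000 0.0000 0.0000 0.0000
82.1715 70.8966 54.7658 31.6876 0.0000 0.0000 0.0000 0.0000 0.0000 0.0000

Δt=0.15156  u=1.19611  d=0.83604  q=0.47054  discount=0.99456
step 9 (expiry): payoffs max(K−S,0) = 82.1715 70.8966 54.7658 31.6876 0.0000 0.0000 0.0000 0.0000 0.0000 0.0000
step 8: (k=8,j=0): S=31.3125, (K−S)⁺=77.0375, hold=76.4479 ⇒ V=77.0375 exercise | (k=8,j=1): S=44.7985, (K−S)⁺=63.5515, hold=62.9619 ⇒ V=63.5515 exercise | (k=8,j=2): S=64.0928, (K−S)⁺=44.2572, hold=43.6676 ⇒ V=44.2572 exercise | (k=8,j=3): S=91.6970, (K−S)⁺=16.6530, hold=16.6859 ⇒ V=16.6859 continue | (k=8,j=4): S=131.1900, (K−S)⁺=0.0000, hold=0.0000 ⇒ V=0.0000 continue | (k=8,j=5): S=187.6923, (K−S)⁺=0.0000, hold=0.0000 ⇒ V=0.0000 continue | (k=8,j=6): S=268.5296, (K−S)⁺=0.0000, hold=0.0000 ⇒ V=0.0000 continue | (k=8,j=7): S=384.1828, (K−S)⁺=0.0000, hold=0.0000 ⇒ V=0.0000 continue | (k=8,j=8): S=549.6467, (K−S)⁺=0.0000, hold=0.0000 ⇒ V=0.0000 continue  boundary S*=64.0928
step 7: (k=7,j=0): S=37.4534, (K−S)⁺=70.8966, hold=70.3071 ⇒ V=70.8966 exercise | (k=7,j=1): S=53.5842, (K−S)⁺=54.7658, hold=54.1763 ⇒ V=54.7658 exercise | (k=7,j=2): S=76.6624, (K−S)⁺=31.6876, hold=31.1135 ⇒ V=31.6876 exercise | (k=7,j=3): S=109.6801, (K−S)⁺=0.0000, hold=8.7864 ⇒ V=8.7864 continue | (k=7,j=4): S=156.9183, (K−S)⁺=0.0000, hold=0.0000 ⇒ V=0.0000 continue | (k=7,j=5): S=224.5015, (K−S)⁺=0.0000, hold=0.0000 ⇒ V=0.0000 continue | (k=7,j=6): S=321.1922, (K−S)⁺=0.0000, hold=0.0000 ⇒ V=0.0000 continue | (k=7,j=7): S=459.5267, (K−S)⁺=0.0000, hold=0.0000 ⇒ V=0.0000 continue  boundary S*=76.6624
step 6: (k=6,j=0): S=44.7985, (K−S)⁺=63.5515, hold=62.9619 ⇒ V=63.5515 exercise | (k=6,j=1): S=64.0928, (K−S)⁺=44.2572, hold=43.6676 ⇒ V=44.2572 exercise | (k=6,j=2): S=91.6970, (K−S)⁺=16.6530, hold=20.7978 ⇒ V=20.7978 continue | (k=6,j=3): S=131.1900, (K−S)⁺=0.0000, hold=4.6267 ⇒ V=4.6267 continue | (k=6,j=4): S=187.6923, (K−S)⁺=0.0000, hold=0.0000 ⇒ V=0.0000 continue | (k=6,j=5): S=268.5296, (K−S)⁺=0.0000, hold=0.0000 ⇒ V=0.0000 continue | (k=6,j=6): S=384.1828, (K−S)⁺=0.0000, hold=0.0000 ⇒ V=0.0000 continue  boundary S*=64.0928
step 5: (k=5,j=0): S=53.5842, (K−S)⁺=54.7658, hold=54.1763 ⇒ V=54.7658 exercise | (k=5,j=1): S=76.6624, (K−S)⁺=31.6876, hold=33.0378 ⇒ V=33.0378 continue | (k=5,j=2): S=109.6801, (K−S)⁺=0.0000, hold=13.1169 ⇒ V=13.1169 continue | (k=5,j=3): S=156.9183, (K−S)⁺=0.0000, hold=2.4363 ⇒ V=2.4363 continue | (k=5,j=4): S=224.5015, (K−S)⁺=0.0000, hold=0.0000 ⇒ V=0.0000 continue | (k=5,j=5): S=321.1922, (K−S)⁺=0.0000, hold=0.0000 ⇒ V=0.0000 continue  boundary S*=53.5842
step 4: (k=4,j=0): S=64.0928, (K−S)⁺=44.2572, hold=44.2995 ⇒ V=44.2995 continue | (k=4,j=1): S=91.6970, (K−S)⁺=16.6530, hold=23.5354 ⇒ V=23.5354 continue | (k=4,j=2): S=131.1900, (K−S)⁺=0.0000, hold=8.0472 ⇒ V=8.0472 continue | (k=4,j=3): S=187.6923, (K−S)⁺=0.0000, hold=1.2829 ⇒ V=1.2829 continue | (k=4,j=4): S=268.5296, (K−S)⁺=0.0000, hold=0.0000 ⇒ V=0.0000 continue  boundary S*=-
step 3: (k=3,j=0): S=76.6624, (K−S)⁺=31.6876, hold=34.3412 ⇒ V=34.3412 continue | (k=3,j=1): S=109.6801, (K−S)⁺=0.0000, hold=16.1591 ⇒ V=16.1591 continue | (k=3,j=2): S=156.9183, (K−S)⁺=0.0000, hold=4.8378 ⇒ V=4.8378 continue | (k=3,j=3): S=224.5015, (K−S)⁺=0.0000, hold=0.6755 ⇒ V=0.6755 continue  boundary S*=-
step 2: (k=2,j=0): S=91.6970, (K−S)⁺=16.6530, hold=25.6454 ⇒ V=25.6454 continue | (k=2,j=1): S=131.1900, (K−S)⁺=0.0000, hold=10.7730 ⇒ V=10.7730 continue | (k=2,j=2): S=187.6923, (K−S)⁺=0.0000, hold=2.8636 ⇒ V=2.8636 continue  boundary S*=-
step 1: (k=1,j=0): S=109.6801, (K−S)⁺=0.0000, hold=18.5458 ⇒ V=18.5458 continue | (k=1,j=1): S=156.9183, (K−S)⁺=0.0000, hold=7.0129 ⇒ V=7.0129 continue  boundary S*=-
step 0: (k=0,j=0): S=131.1900, (K−S)⁺=0.0000, hold=13.0477 ⇒ V=13.0477 continue  boundary S*=-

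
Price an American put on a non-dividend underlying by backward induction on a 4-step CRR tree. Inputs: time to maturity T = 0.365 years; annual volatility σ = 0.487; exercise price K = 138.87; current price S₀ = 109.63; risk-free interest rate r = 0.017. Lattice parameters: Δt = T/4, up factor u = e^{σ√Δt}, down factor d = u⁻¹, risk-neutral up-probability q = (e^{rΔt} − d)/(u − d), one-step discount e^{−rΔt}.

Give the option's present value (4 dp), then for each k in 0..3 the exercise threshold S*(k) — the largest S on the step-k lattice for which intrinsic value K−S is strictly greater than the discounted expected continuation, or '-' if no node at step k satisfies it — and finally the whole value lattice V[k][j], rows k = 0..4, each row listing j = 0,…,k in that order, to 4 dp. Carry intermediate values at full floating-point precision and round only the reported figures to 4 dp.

price = 33.1609
boundary = - - 81.6865 94.6324
tree:
33.1609
44.7205 20.1591
57.1835 30.7323 8.2331
68.3584 44.2376 15.5156 0.0000
78.0045 57.1835 29.2400 0.0000 0.0000

params: Δt=0.09125 u=1.15848 d=0.86320 q=0.46855 e^(-rΔt)=0.99845
t_4 payoffs: 78.0045 57.1835 29.2400 0.0000 0.0000
t_3: node(3,0) S=70.5116 payoff=68.3584 vs cont=68.1431 → 68.3584 [stop]  node(3,1) S=94.6324 payoff=44.2376 vs cont=44.0223 → 44.2376 [stop]  node(3,2) S=127.0045 payoff=11.8655 vs cont=15.5156 → 15.5156 [wait]  node(3,3) S=170.4504 payoff=0.0000 vs cont=0.0000 → 0.0000 [wait]  ⇒ S*(3)=94.6324
t_2: node(2,0) S=81.6865 payoff=57.1835 vs cont=56.9682 → 57.1835 [stop]  node(2,1) S=109.6300 payoff=29.2400 vs cont=30.7323 → 30.7323 [wait]  node(2,2) S=147.1325 payoff=0.0000 vs cont=8.2331 → 8.2331 [wait]  ⇒ S*(2)=81.6865
t_1: node(1,0) S=94.6324 payoff=44.2376 vs cont=44.7205 → 44.7205 [wait]  node(1,1) S=127.0045 payoff=11.8655 vs cont=20.1591 → 20.1591 [wait]  ⇒ S*(1)=-
t_0: node(0,0) S=109.6300 payoff=29.2400 vs cont=33.1609 → 33.1609 [wait]  ⇒ S*(0)=-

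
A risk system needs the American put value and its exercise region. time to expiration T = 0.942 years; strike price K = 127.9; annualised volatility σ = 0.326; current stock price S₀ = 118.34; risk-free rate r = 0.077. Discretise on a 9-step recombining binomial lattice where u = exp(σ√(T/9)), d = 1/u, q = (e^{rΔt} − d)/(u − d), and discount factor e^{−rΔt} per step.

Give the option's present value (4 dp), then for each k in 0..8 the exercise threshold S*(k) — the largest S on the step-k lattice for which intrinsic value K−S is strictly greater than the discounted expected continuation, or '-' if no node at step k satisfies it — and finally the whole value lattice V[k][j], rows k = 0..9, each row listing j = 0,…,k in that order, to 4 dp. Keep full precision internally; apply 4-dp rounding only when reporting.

price = 16.6993
boundary = - - 95.8347 86.2420 95.8347 86.2420 95.8347 106.4945 95.8347
tree:
16.6993
23.5120 10.4686
32.0653 15.7296 5.6186
41.6580 22.8829 9.1588 2.3324
50.2906 32.0653 14.4907 4.2205 0.5693
58.0590 41.6580 22.0806 7.4842 1.1759 0.0000
65.0499 50.2906 32.0653 12.9110 2.4290 0.0000 0.0000
71.3410 58.0590 41.6580 21.4055 5.0171 0.0000 0.0000 0.0000
77.0024 65.0499 50.2906 32.0653 10.3631 0.0000 0.0000 0.0000 0.0000
82.0971 71.3410 58.0590 41.6580 21.4055 0.0000 0.0000 0.0000 0.0000 0.0000

params: Δt=0.10467 u=1.11123 d=0.89990 q=0.51195 e^(-rΔt)=0.99197
t_9 payoffs: 82.0971 71.3410 58.0590 41.6580 21.4055 0.0000 0.0000 0.0000 0.0000 0.0000
t_8: node(8,0) S=50.8976 payoff=77.0024 vs cont=75.9758 → 77.0024 [stop]  node(8,1) S=62.8501 payoff=65.0499 vs cont=64.0233 → 65.0499 [stop]  node(8,2) S=77.6094 payoff=50.2906 vs cont=49.2639 → 50.2906 [stop]  node(8,3) S=95.8347 payoff=32.0653 vs cont=31.0386 → 32.0653 [stop]  node(8,4) S=118.3400 payoff=9.5600 vs cont=10.3631 → 10.3631 [wait]  node(8,5) S=146.1303 payoff=0.0000 vs cont=0.0000 → 0.0000 [wait]  node(8,6) S=180.4466 payoff=0.0000 vs cont=0.0000 → 0.0000 [wait]  node(8,7) S=222.8216 payoff=0.0000 vs cont=0.0000 → 0.0000 [wait]  node(8,8) S=275.1477 payoff=0.0000 vs cont=0.0000 → 0.0000 [wait]  ⇒ S*(8)=95.8347
t_7: node(7,0) S=56.5590 payoff=71.3410 vs cont=70.3144 → 71.3410 [stop]  node(7,1) S=69.8410 payoff=58.0590 vs cont=57.0324 → 58.0590 [stop]  node(7,2) S=86.2420 payoff=41.6580 vs cont=40.6314 → 41.6580 [stop]  node(7,3) S=106.4945 payoff=21.4055 vs cont=20.7867 → 21.4055 [stop]  node(7,4) S=131.5031 payoff=0.0000 vs cont=5.0171 → 5.0171 [wait]  node(7,5) S=162.3844 payoff=0.0000 vs cont=0.0000 → 0.0000 [wait]  node(7,6) S=200.5178 payoff=0.0000 vs cont=0.0000 → 0.0000 [wait]  node(7,7) S=247.6062 payoff=0.0000 vs cont=0.0000 → 0.0000 [wait]  ⇒ S*(7)=106.4945
t_6: node(6,0) S=62.8501 payoff=65.0499 vs cont=64.0233 → 65.0499 [stop]  node(6,1) S=77.6094 payoff=50.2906 vs cont=49.2639 → 50.2906 [stop]  node(6,2) S=95.8347 payoff=32.0653 vs cont=31.0386 → 32.0653 [stop]  node(6,3) S=118.3400 payoff=9.5600 vs cont=12.9110 → 12.9110 [wait]  node(6,4) S=146.1303 payoff=0.0000 vs cont=2.4290 → 2.4290 [wait]  node(6,5) S=180.4466 payoff=0.0000 vs cont=0.0000 → 0.0000 [wait]  node(6,6) S=222.8216 payoff=0.0000 vs cont=0.0000 → 0.0000 [wait]  ⇒ S*(6)=95.8347
t_5: node(5,0) S=69.8410 payoff=58.0590 vs cont=57.0324 → 58.0590 [stop]  node(5,1) S=86.2420 payoff=41.6580 vs cont=40.6314 → 41.6580 [stop]  node(5,2) S=106.4945 payoff=21.4055 vs cont=22.0806 → 22.0806 [wait]  node(5,3) S=131.5031 payoff=0.0000 vs cont=7.4842 → 7.4842 [wait]  node(5,4) S=162.3844 payoff=0.0000 vs cont=1.1759 → 1.1759 [wait]  node(5,5) S=200.5178 payoff=0.0000 vs cont=0.0000 → 0.0000 [wait]  ⇒ S*(5)=86.2420
t_4: node(4,0) S=77.6094 payoff=50.2906 vs cont=49.2639 → 50.2906 [stop]  node(4,1) S=95.8347 payoff=32.0653 vs cont=31.3815 → 32.0653 [stop]  node(4,2) S=118.3400 payoff=9.5600 vs cont=14.4907 → 14.4907 [wait]  node(4,3) S=146.1303 payoff=0.0000 vs cont=4.2205 → 4.2205 [wait]  node(4,4) S=180.4466 payoff=0.0000 vs cont=0.5693 → 0.5693 [wait]  ⇒ S*(4)=95.8347
t_3: node(3,0) S=86.2420 payoff=41.6580 vs cont=40.6314 → 41.6580 [stop]  node(3,1) S=106.4945 payoff=21.4055 vs cont=22.8829 → 22.8829 [wait]  node(3,2) S=131.5031 payoff=0.0000 vs cont=9.1588 → 9.1588 [wait]  node(3,3) S=162.3844 payoff=0.0000 vs cont=2.3324 → 2.3324 [wait]  ⇒ S*(3)=86.2420
t_2: node(2,0) S=95.8347 payoff=32.0653 vs cont=31.7889 → 32.0653 [stop]  node(2,1) S=118.3400 payoff=9.5600 vs cont=15.7296 → 15.7296 [wait]  node(2,2) S=146.1303 payoff=0.0000 vs cont=5.6186 → 5.6186 [wait]  ⇒ S*(2)=95.8347
t_1: node(1,0) S=106.4945 payoff=21.4055 vs cont=23.5120 → 23.5120 [wait]  node(1,1) S=131.5031 payoff=0.0000 vs cont=10.4686 → 10.4686 [wait]  ⇒ S*(1)=-
t_0: node(0,0) S=118.3400 payoff=9.5600 vs cont=16.6993 → 16.6993 [wait]  ⇒ S*(0)=-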